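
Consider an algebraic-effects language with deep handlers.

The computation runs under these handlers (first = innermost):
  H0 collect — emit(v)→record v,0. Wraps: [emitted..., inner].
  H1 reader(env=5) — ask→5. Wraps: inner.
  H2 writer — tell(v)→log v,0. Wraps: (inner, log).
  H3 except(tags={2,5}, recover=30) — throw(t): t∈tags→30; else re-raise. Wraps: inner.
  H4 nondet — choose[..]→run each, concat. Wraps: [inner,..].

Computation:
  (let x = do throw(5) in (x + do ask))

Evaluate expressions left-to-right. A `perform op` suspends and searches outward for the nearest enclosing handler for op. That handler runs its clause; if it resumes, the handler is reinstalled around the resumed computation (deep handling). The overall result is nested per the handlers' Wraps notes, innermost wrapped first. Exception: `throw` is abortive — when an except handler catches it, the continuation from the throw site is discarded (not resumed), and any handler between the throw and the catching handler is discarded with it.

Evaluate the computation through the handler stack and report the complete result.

Answer: [30]

Working:
throw(5) @ H3 caught ⇒ 30
H4 returns [30]
= [30]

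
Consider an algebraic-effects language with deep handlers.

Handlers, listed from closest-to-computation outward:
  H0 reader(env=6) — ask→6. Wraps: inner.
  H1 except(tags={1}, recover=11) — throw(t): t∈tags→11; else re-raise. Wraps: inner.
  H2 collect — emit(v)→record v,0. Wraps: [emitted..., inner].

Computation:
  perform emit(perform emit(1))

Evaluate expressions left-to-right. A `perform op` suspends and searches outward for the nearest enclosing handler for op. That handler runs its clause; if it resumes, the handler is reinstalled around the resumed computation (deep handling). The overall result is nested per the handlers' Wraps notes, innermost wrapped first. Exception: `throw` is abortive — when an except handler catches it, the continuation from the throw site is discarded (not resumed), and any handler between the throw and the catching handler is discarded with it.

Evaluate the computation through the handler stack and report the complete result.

Answer: [1, 0, 0]

Working:
emit(1) @ H2 ⇒ out+=1
emit(0) @ H2 ⇒ out+=0
H0 returns 0
H1 returns 0
H2 returns [1, 0, 0]
= [1, 0, 0]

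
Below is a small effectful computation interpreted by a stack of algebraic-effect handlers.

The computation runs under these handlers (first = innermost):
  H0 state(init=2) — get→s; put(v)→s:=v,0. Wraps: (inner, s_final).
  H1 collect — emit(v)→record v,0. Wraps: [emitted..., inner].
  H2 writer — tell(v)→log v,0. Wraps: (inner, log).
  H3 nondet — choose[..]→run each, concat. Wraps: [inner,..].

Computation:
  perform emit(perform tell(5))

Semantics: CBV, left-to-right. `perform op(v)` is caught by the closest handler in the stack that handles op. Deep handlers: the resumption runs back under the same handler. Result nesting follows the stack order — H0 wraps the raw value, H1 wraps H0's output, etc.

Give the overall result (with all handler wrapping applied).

Answer: [([0, (0, 2)], (5))]

Evaluation trace:
tell(5) @ H2 ⇒ log+=5
emit(0) @ H1 ⇒ out+=0
H0 returns (0, 2)
H1 returns [0, (0, 2)]
H2 returns ([0, (0, 2)], (5))
H3 returns [([0, (0, 2)], (5))]
= [([0, (0, 2)], (5))]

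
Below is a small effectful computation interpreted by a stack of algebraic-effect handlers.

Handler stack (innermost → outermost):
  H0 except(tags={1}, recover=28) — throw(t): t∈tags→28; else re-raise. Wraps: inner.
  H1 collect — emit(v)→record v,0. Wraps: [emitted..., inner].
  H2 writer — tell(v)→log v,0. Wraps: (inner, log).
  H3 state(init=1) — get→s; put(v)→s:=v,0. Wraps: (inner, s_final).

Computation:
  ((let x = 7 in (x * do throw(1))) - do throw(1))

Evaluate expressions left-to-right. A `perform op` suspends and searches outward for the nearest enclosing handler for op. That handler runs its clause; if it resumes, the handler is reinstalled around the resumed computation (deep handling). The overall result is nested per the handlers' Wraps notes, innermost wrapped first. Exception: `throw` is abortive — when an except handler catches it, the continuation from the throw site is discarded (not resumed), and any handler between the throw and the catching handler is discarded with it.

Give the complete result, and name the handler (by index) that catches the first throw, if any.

Answer: (([28], ()), 1) ; first throw caught by: H0

Working:
throw(1) @ H0 caught ⇒ 28
H1 returns [28]
H2 returns ([28], ())
H3 returns (([28], ()), 1)
= (([28], ()), 1)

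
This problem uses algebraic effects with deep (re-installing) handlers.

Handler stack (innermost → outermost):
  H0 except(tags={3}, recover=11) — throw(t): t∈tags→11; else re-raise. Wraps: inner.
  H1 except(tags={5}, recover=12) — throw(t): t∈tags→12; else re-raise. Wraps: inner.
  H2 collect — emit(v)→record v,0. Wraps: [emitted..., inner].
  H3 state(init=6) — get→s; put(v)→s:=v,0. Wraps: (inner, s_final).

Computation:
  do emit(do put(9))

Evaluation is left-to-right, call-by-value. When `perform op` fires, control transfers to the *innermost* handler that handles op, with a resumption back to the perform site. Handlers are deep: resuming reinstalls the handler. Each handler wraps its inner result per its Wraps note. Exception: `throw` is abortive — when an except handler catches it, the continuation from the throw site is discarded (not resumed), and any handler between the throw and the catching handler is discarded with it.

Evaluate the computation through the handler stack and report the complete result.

Evaluation trace:
put(9) @ H3 ⇒ s:=9
emit(0) @ H2 ⇒ out+=0
H0 returns 0
H1 returns 0
H2 returns [0, 0]
H3 returns ([0, 0], 9)
= ([0, 0], 9)

Answer: ([0, 0], 9)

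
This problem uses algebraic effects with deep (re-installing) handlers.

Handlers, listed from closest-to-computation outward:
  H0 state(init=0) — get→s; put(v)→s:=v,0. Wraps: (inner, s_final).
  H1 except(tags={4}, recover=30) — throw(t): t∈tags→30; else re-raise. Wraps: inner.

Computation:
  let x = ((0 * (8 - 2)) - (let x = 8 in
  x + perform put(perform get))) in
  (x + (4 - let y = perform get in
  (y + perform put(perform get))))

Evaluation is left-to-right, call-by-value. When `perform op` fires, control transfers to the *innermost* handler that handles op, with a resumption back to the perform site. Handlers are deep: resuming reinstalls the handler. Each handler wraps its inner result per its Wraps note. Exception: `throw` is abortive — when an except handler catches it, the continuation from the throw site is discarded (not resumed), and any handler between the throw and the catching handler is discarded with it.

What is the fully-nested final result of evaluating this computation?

Working:
get @ H0 ⇒ 0
put(0) @ H0 ⇒ s:=0
get @ H0 ⇒ 0
get @ H0 ⇒ 0
put(0) @ H0 ⇒ s:=0
H0 returns (-4, 0)
H1 returns (-4, 0)
= (-4, 0)

Answer: (-4, 0)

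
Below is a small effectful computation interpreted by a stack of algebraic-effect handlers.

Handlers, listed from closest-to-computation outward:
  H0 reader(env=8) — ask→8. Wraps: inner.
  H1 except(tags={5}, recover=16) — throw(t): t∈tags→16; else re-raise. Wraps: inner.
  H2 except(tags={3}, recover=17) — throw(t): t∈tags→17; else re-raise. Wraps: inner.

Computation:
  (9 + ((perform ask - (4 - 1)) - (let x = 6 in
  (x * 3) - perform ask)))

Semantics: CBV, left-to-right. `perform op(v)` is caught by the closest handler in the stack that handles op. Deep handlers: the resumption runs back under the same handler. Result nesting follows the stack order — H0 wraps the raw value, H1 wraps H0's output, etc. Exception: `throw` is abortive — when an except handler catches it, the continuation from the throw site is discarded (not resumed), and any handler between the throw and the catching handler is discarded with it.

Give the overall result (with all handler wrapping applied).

Working:
ask @ H0 ⇒ 8
ask @ H0 ⇒ 8
H0 returns 4
H1 returns 4
H2 returns 4
= 4

Answer: 4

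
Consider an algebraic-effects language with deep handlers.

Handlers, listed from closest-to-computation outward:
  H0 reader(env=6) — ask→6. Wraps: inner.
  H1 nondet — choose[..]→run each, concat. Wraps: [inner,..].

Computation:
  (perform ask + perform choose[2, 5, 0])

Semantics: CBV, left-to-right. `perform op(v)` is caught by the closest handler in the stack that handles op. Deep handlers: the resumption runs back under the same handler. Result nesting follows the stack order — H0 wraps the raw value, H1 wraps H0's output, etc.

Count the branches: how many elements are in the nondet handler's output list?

Working:
ask @ H0 ⇒ 6
choose[2, 5, 0] @ H1
  branch[0] choose=2:
    H0 returns 8
    H1 returns [8]
  branch[1] choose=5:
    H0 returns 11
    H1 returns [11]
  branch[2] choose=0:
    H0 returns 6
    H1 returns [6]
= [8, 11, 6]

Answer: 3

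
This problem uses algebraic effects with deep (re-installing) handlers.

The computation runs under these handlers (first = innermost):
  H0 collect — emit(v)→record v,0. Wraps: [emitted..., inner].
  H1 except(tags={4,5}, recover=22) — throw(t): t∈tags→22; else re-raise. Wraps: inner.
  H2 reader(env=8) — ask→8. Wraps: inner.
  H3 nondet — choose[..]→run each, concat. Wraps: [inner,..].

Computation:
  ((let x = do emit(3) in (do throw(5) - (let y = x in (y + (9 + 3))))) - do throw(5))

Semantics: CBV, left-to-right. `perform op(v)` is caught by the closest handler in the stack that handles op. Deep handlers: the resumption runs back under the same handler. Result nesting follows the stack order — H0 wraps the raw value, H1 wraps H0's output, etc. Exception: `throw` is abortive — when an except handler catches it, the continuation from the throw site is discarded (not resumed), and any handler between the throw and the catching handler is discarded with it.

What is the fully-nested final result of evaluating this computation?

Answer: [22]

Evaluation trace:
emit(3) @ H0 ⇒ out+=3
throw(5) @ H1 caught ⇒ 22
H2 returns 22
H3 returns [22]
= [22]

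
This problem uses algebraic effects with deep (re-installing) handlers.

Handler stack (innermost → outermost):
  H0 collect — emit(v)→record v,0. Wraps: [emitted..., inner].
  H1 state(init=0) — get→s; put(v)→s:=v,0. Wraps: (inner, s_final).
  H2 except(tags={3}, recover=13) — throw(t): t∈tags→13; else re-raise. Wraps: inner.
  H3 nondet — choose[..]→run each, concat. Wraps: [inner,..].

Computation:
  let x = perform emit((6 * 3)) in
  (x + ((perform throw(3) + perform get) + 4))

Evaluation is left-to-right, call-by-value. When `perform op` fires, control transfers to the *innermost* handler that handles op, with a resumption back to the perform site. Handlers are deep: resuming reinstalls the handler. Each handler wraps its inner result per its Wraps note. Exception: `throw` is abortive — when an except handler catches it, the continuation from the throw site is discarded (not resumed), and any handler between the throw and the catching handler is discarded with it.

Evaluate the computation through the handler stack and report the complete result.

Working:
emit(18) @ H0 ⇒ out+=18
throw(3) @ H2 caught ⇒ 13
H3 returns [13]
= [13]

Answer: [13]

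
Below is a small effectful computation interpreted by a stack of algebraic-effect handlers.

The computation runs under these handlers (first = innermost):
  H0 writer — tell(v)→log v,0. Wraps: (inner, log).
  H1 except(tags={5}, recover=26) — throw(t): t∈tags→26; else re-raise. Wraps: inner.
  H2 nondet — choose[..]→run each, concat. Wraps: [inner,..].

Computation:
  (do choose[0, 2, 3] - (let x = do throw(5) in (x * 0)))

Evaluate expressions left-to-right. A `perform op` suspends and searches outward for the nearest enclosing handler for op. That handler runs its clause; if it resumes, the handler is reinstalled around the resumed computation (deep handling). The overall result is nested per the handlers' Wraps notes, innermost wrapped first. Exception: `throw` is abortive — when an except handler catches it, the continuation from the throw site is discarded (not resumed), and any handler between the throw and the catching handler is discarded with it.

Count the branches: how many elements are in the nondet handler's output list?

Evaluation trace:
choose[0, 2, 3] @ H2
  branch[0] choose=0:
    throw(5) @ H1 caught ⇒ 26
    H2 returns [26]
  branch[1] choose=2:
    throw(5) @ H1 caught ⇒ 26
    H2 returns [26]
  branch[2] choose=3:
    throw(5) @ H1 caught ⇒ 26
    H2 returns [26]
= [26, 26, 26]

Answer: 3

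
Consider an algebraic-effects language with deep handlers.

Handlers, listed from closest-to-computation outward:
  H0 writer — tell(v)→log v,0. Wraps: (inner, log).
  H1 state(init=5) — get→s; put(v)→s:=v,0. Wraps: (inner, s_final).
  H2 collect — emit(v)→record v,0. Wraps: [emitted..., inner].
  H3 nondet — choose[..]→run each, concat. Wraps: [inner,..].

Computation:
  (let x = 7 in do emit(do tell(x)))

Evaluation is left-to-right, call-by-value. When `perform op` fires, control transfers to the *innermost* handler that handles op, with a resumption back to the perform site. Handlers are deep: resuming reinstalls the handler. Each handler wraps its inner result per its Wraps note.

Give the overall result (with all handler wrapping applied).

Step-by-step:
tell(7) @ H0 ⇒ log+=7
emit(0) @ H2 ⇒ out+=0
H0 returns (0, (7))
H1 returns ((0, (7)), 5)
H2 returns [0, ((0, (7)), 5)]
H3 returns [[0, ((0, (7)), 5)]]
= [[0, ((0, (7)), 5)]]

Answer: [[0, ((0, (7)), 5)]]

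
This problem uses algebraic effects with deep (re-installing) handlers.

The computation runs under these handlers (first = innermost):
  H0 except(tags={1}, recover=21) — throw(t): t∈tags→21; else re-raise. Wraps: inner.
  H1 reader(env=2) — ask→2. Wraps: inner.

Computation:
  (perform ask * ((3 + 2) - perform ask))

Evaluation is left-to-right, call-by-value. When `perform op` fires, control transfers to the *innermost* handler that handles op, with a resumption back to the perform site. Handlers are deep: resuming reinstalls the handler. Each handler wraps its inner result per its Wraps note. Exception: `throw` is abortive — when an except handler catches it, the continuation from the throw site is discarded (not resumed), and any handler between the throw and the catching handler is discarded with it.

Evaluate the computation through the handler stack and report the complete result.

Evaluation trace:
ask @ H1 ⇒ 2
ask @ H1 ⇒ 2
H0 returns 6
H1 returns 6
= 6

Answer: 6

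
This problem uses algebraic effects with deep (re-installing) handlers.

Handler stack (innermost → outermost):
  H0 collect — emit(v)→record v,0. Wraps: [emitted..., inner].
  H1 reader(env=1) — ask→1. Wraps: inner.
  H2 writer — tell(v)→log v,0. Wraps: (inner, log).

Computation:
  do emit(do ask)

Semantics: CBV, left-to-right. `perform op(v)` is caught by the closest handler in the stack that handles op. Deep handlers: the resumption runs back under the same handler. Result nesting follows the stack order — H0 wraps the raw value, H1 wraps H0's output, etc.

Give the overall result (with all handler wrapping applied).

Answer: ([1, 0], ())

Evaluation trace:
ask @ H1 ⇒ 1
emit(1) @ H0 ⇒ out+=1
H0 returns [1, 0]
H1 returns [1, 0]
H2 returns ([1, 0], ())
= ([1, 0], ())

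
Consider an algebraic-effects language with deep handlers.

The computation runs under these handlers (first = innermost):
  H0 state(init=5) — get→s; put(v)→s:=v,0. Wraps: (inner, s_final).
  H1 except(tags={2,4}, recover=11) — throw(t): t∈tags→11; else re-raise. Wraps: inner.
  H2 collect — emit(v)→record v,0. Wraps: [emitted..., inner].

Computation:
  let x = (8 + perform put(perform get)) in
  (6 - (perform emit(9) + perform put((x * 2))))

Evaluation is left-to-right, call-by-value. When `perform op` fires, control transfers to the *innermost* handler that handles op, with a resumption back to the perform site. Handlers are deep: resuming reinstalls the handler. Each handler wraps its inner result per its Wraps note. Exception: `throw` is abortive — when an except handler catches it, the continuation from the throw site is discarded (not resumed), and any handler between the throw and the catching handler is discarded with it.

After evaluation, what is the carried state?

Evaluation trace:
get @ H0 ⇒ 5
put(5) @ H0 ⇒ s:=5
emit(9) @ H2 ⇒ out+=9
put(16) @ H0 ⇒ s:=16
H0 returns (6, 16)
H1 returns (6, 16)
H2 returns [9, (6, 16)]
= [9, (6, 16)]

Answer: 16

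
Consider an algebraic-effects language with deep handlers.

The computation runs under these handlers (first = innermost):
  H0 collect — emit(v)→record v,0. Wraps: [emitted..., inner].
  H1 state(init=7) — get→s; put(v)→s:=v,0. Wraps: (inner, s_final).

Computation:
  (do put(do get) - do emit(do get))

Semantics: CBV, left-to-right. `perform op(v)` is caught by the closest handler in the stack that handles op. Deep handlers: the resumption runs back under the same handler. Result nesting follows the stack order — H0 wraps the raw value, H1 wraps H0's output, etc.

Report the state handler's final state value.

Evaluation trace:
get @ H1 ⇒ 7
put(7) @ H1 ⇒ s:=7
get @ H1 ⇒ 7
emit(7) @ H0 ⇒ out+=7
H0 returns [7, 0]
H1 returns ([7, 0], 7)
= ([7, 0], 7)

Answer: 7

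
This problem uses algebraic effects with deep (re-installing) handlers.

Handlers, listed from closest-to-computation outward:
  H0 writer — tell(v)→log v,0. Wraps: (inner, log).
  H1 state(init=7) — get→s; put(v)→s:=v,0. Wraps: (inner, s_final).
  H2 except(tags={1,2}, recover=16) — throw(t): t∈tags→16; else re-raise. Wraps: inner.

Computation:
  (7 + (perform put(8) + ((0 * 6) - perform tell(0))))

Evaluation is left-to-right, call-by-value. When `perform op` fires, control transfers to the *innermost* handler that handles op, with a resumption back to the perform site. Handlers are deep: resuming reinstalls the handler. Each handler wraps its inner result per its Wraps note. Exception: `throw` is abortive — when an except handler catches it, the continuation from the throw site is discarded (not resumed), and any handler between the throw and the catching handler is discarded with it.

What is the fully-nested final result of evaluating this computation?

Step-by-step:
put(8) @ H1 ⇒ s:=8
tell(0) @ H0 ⇒ log+=0
H0 returns (7, (0))
H1 returns ((7, (0)), 8)
H2 returns ((7, (0)), 8)
= ((7, (0)), 8)

Answer: ((7, (0)), 8)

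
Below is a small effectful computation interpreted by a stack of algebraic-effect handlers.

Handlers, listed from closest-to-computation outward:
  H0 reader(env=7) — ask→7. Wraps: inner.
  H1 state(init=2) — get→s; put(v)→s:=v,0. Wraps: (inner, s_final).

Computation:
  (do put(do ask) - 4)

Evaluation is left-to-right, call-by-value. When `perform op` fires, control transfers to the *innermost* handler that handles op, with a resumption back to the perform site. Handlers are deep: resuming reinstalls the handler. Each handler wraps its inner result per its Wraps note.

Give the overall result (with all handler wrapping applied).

Answer: (-4, 7)

Step-by-step:
ask @ H0 ⇒ 7
put(7) @ H1 ⇒ s:=7
H0 returns -4
H1 returns (-4, 7)
= (-4, 7)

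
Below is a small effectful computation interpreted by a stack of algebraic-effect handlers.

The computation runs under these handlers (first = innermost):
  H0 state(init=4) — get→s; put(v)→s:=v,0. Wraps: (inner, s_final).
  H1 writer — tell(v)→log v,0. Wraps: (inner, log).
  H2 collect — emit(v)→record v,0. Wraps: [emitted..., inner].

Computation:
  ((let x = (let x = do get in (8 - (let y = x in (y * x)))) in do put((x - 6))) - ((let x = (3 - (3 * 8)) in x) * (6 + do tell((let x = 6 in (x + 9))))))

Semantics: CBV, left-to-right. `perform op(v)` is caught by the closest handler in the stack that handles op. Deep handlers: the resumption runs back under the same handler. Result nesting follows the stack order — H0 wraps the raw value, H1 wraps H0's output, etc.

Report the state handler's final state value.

Answer: -14

Evaluation trace:
get @ H0 ⇒ 4
put(-14) @ H0 ⇒ s:=-14
tell(15) @ H1 ⇒ log+=15
H0 returns (126, -14)
H1 returns ((126, -14), (15))
H2 returns [((126, -14), (15))]
= [((126, -14), (15))]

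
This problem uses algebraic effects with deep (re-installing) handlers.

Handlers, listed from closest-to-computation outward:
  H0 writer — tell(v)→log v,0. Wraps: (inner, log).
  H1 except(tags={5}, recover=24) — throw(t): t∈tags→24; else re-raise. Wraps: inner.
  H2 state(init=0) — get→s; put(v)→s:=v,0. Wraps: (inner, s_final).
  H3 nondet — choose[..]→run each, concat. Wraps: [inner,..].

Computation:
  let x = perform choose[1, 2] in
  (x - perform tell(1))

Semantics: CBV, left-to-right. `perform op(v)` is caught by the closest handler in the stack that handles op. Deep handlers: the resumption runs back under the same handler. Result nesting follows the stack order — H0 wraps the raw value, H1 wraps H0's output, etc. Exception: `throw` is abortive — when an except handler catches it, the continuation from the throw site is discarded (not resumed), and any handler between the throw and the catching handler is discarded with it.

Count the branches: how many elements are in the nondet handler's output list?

Step-by-step:
choose[1, 2] @ H3
  branch[0] choose=1:
    tell(1) @ H0 ⇒ log+=1
    H0 returns (1, (1))
    H1 returns (1, (1))
    H2 returns ((1, (1)), 0)
    H3 returns [((1, (1)), 0)]
  branch[1] choose=2:
    tell(1) @ H0 ⇒ log+=1
    H0 returns (2, (1))
    H1 returns (2, (1))
    H2 returns ((2, (1)), 0)
    H3 returns [((2, (1)), 0)]
= [((1, (1)), 0), ((2, (1)), 0)]

Answer: 2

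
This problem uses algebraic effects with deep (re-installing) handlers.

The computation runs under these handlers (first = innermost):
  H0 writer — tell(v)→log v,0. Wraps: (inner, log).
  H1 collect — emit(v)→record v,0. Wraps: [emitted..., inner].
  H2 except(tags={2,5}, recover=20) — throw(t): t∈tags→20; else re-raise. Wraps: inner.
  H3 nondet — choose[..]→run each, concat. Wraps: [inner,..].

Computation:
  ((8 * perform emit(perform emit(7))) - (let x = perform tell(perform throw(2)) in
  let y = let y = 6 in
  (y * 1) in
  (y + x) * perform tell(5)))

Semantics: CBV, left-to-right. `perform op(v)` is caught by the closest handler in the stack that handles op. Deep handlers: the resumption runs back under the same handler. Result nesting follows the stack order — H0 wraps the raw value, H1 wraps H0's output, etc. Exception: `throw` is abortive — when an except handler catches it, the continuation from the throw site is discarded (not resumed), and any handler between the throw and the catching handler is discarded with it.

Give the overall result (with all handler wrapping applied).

Answer: [20]

Step-by-step:
emit(7) @ H1 ⇒ out+=7
emit(0) @ H1 ⇒ out+=0
throw(2) @ H2 caught ⇒ 20
H3 returns [20]
= [20]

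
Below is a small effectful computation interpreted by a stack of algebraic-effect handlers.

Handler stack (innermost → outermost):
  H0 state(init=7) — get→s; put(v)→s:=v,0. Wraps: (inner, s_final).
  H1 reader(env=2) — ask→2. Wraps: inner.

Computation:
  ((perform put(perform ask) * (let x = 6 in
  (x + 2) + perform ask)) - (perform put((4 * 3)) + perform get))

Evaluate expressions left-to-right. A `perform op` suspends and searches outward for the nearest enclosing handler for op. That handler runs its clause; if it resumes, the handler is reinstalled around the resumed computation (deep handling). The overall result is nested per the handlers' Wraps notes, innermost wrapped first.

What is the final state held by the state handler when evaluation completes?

Working:
ask @ H1 ⇒ 2
put(2) @ H0 ⇒ s:=2
ask @ H1 ⇒ 2
put(12) @ H0 ⇒ s:=12
get @ H0 ⇒ 12
H0 returns (-12, 12)
H1 returns (-12, 12)
= (-12, 12)

Answer: 12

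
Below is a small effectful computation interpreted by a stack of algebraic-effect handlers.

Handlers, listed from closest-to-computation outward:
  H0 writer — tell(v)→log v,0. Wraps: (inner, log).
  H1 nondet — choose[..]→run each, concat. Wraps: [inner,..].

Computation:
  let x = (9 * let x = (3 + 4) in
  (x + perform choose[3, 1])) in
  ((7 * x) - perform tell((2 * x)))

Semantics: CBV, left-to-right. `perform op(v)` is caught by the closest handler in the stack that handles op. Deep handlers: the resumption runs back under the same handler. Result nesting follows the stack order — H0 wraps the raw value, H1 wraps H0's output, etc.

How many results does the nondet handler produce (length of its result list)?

Step-by-step:
choose[3, 1] @ H1
  branch[0] choose=3:
    tell(180) @ H0 ⇒ log+=180
    H0 returns (630, (180))
    H1 returns [(630, (180))]
  branch[1] choose=1:
    tell(144) @ H0 ⇒ log+=144
    H0 returns (504, (144))
    H1 returns [(504, (144))]
= [(630, (180)), (504, (144))]

Answer: 2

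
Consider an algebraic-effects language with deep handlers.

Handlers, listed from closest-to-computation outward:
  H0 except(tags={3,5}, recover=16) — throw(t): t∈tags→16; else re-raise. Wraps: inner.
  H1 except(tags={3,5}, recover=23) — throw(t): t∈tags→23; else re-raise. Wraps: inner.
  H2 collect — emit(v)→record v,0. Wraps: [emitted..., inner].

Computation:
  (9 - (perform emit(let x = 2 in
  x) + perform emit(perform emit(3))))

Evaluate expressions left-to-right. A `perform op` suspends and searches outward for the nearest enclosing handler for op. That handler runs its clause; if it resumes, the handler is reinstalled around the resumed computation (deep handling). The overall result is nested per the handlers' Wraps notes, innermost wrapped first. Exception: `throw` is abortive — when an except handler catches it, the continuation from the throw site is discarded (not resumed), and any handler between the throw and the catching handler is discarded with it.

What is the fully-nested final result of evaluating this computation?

Step-by-step:
emit(2) @ H2 ⇒ out+=2
emit(3) @ H2 ⇒ out+=3
emit(0) @ H2 ⇒ out+=0
H0 returns 9
H1 returns 9
H2 returns [2, 3, 0, 9]
= [2, 3, 0, 9]

Answer: [2, 3, 0, 9]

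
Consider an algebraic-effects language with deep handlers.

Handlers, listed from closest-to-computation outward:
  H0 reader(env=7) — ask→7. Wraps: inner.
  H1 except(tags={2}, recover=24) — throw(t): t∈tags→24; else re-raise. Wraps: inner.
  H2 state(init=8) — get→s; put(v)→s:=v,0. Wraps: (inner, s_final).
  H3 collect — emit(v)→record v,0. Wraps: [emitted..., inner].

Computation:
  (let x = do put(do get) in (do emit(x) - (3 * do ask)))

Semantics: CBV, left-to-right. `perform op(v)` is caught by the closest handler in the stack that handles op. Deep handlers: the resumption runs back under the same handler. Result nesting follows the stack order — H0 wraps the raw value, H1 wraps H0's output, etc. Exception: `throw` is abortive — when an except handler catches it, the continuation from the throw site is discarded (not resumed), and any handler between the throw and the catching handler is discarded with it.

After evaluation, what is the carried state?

Answer: 8

Step-by-step:
get @ H2 ⇒ 8
put(8) @ H2 ⇒ s:=8
emit(0) @ H3 ⇒ out+=0
ask @ H0 ⇒ 7
H0 returns -21
H1 returns -21
H2 returns (-21, 8)
H3 returns [0, (-21, 8)]
= [0, (-21, 8)]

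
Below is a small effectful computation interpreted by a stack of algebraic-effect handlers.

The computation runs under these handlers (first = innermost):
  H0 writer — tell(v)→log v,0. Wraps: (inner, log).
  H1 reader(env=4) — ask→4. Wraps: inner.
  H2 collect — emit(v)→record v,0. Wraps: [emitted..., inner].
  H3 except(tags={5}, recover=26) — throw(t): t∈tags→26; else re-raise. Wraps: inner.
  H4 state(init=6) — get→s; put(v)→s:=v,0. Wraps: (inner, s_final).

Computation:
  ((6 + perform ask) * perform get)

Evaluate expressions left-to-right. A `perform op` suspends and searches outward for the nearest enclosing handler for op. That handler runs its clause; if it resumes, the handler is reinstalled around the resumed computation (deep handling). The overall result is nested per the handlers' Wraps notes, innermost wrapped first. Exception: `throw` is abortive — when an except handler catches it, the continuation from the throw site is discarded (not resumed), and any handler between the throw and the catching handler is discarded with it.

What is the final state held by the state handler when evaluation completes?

Step-by-step:
ask @ H1 ⇒ 4
get @ H4 ⇒ 6
H0 returns (60, ())
H1 returns (60, ())
H2 returns [(60, ())]
H3 returns [(60, ())]
H4 returns ([(60, ())], 6)
= ([(60, ())], 6)

Answer: 6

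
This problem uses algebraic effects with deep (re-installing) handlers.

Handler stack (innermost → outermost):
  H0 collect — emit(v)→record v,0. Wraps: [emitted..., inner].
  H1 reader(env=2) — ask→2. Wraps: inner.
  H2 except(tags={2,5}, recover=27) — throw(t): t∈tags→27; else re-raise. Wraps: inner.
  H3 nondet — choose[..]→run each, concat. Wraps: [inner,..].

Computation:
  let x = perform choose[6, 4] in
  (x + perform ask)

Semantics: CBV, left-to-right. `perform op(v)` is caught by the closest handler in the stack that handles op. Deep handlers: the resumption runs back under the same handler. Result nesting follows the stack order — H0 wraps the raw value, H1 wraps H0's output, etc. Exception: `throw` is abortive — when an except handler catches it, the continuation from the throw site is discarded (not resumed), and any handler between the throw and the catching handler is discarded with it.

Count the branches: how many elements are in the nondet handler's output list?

Answer: 2

Step-by-step:
choose[6, 4] @ H3
  branch[0] choose=6:
    ask @ H1 ⇒ 2
    H0 returns [8]
    H1 returns [8]
    H2 returns [8]
    H3 returns [[8]]
  branch[1] choose=4:
    ask @ H1 ⇒ 2
    H0 returns [6]
    H1 returns [6]
    H2 returns [6]
    H3 returns [[6]]
= [[8], [6]]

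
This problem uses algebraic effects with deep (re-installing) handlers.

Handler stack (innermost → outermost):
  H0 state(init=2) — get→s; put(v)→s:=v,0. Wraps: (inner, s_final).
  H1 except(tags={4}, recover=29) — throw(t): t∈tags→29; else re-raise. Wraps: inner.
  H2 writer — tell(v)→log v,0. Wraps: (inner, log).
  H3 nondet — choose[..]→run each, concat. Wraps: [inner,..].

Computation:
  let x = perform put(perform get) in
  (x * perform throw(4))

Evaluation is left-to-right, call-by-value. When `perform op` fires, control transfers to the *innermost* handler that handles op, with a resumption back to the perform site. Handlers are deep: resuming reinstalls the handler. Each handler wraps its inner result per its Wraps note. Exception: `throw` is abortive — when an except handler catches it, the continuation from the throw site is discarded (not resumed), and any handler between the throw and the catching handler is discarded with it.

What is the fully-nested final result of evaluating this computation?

Working:
get @ H0 ⇒ 2
put(2) @ H0 ⇒ s:=2
throw(4) @ H1 caught ⇒ 29
H2 returns (29, ())
H3 returns [(29, ())]
= [(29, ())]

Answer: [(29, ())]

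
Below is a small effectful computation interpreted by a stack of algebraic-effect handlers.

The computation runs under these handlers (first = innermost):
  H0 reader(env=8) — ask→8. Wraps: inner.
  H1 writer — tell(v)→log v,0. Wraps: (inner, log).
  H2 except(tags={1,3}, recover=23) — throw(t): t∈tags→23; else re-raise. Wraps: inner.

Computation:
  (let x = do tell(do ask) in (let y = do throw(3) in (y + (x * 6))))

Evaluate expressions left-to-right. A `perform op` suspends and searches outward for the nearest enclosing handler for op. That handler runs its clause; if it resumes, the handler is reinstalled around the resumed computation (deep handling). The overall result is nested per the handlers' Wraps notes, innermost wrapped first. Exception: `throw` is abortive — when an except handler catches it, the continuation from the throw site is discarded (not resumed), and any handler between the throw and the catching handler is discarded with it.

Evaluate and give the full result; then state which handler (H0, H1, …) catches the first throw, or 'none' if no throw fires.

Answer: 23 ; first throw caught by: H2

Working:
ask @ H0 ⇒ 8
tell(8) @ H1 ⇒ log+=8
throw(3) @ H2 caught ⇒ 23
= 23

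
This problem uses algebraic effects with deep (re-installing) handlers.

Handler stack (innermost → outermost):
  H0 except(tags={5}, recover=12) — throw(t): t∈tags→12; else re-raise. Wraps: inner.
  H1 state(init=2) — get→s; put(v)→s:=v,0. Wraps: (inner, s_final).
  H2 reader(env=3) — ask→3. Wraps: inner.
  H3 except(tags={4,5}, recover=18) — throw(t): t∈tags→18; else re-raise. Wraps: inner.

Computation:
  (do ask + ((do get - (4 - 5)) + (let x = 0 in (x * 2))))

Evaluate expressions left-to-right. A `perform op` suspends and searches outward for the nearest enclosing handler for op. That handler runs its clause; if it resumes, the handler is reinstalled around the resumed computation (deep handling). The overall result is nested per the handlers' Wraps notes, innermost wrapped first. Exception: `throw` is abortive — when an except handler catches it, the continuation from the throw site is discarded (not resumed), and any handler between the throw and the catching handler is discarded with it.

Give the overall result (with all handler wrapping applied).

Answer: (6, 2)

Evaluation trace:
ask @ H2 ⇒ 3
get @ H1 ⇒ 2
H0 returns 6
H1 returns (6, 2)
H2 returns (6, 2)
H3 returns (6, 2)
= (6, 2)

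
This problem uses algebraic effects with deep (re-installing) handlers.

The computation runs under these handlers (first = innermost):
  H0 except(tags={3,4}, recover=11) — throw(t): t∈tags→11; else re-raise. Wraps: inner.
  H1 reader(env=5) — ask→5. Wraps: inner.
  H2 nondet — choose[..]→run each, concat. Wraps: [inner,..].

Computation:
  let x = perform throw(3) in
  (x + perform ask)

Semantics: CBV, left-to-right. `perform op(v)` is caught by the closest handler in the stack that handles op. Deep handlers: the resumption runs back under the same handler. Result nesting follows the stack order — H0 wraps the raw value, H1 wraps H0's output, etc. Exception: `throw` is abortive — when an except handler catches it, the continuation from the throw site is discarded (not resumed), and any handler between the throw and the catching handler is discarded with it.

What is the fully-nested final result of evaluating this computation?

Step-by-step:
throw(3) @ H0 caught ⇒ 11
H1 returns 11
H2 returns [11]
= [11]

Answer: [11]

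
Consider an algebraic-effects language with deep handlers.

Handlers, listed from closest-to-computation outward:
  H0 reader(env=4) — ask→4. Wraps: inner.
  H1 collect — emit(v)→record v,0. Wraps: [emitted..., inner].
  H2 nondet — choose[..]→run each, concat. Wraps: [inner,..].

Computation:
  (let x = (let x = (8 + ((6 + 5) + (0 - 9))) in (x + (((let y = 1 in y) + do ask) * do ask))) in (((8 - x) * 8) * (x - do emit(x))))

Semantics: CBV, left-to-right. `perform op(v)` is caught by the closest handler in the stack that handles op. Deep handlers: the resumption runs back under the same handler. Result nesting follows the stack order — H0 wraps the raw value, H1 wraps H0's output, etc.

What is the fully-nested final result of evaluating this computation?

Answer: [[30, -5280]]

Working:
ask @ H0 ⇒ 4
ask @ H0 ⇒ 4
emit(30) @ H1 ⇒ out+=30
H0 returns -5280
H1 returns [30, -5280]
H2 returns [[30, -5280]]
= [[30, -5280]]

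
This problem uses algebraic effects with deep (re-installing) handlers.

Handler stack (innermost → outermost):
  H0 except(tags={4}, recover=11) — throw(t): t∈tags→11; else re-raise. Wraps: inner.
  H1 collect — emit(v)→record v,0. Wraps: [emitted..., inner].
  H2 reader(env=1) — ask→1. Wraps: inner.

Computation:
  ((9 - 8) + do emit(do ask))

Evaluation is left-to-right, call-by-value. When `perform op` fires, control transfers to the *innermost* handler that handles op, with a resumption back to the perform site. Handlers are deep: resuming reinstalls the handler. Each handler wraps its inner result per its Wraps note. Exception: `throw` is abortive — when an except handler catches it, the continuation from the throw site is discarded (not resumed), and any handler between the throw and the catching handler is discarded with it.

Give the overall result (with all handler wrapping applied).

Answer: [1, 1]

Working:
ask @ H2 ⇒ 1
emit(1) @ H1 ⇒ out+=1
H0 returns 1
H1 returns [1, 1]
H2 returns [1, 1]
= [1, 1]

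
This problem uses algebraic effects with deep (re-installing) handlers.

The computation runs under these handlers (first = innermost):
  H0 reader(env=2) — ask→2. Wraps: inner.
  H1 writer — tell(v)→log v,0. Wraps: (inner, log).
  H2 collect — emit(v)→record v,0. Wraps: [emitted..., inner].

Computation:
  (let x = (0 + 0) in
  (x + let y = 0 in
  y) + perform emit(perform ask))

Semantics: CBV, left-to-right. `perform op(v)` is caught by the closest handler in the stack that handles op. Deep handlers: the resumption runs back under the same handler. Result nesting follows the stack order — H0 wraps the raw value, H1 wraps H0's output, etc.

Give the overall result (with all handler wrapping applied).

Answer: [2, (0, ())]

Step-by-step:
ask @ H0 ⇒ 2
emit(2) @ H2 ⇒ out+=2
H0 returns 0
H1 returns (0, ())
H2 returns [2, (0, ())]
= [2, (0, ())]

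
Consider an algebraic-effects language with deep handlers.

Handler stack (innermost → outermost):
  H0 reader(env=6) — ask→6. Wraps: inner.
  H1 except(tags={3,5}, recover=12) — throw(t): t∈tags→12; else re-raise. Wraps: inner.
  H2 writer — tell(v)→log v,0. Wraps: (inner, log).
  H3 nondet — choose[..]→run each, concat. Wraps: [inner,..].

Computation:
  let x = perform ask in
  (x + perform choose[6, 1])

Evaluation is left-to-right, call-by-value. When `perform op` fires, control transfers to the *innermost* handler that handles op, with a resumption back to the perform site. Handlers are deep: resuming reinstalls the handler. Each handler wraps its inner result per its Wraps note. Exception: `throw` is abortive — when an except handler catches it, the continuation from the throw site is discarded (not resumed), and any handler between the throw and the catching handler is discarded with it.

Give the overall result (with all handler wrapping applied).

Answer: [(12, ()), (7, ())]

Evaluation trace:
ask @ H0 ⇒ 6
choose[6, 1] @ H3
  branch[0] choose=6:
    H0 returns 12
    H1 returns 12
    H2 returns (12, ())
    H3 returns [(12, ())]
  branch[1] choose=1:
    H0 returns 7
    H1 returns 7
    H2 returns (7, ())
    H3 returns [(7, ())]
= [(12, ()), (7, ())]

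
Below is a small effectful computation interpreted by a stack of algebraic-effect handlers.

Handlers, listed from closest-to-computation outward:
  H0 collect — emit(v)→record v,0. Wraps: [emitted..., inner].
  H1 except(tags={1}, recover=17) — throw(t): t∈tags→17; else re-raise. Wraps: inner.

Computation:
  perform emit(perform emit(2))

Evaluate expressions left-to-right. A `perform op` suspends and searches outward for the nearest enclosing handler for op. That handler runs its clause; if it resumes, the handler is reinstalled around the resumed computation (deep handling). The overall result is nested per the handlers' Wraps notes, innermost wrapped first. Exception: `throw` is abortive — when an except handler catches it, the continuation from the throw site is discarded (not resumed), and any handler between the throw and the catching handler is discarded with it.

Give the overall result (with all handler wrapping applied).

Answer: [2, 0, 0]

Working:
emit(2) @ H0 ⇒ out+=2
emit(0) @ H0 ⇒ out+=0
H0 returns [2, 0, 0]
H1 returns [2, 0, 0]
= [2, 0, 0]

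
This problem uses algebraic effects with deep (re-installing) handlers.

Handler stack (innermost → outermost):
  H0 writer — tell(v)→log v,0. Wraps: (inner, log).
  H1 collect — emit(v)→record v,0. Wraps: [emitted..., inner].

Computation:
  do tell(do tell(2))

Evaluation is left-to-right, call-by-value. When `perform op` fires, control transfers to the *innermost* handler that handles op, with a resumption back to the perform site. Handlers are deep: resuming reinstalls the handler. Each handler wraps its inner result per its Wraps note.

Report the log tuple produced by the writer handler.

Step-by-step:
tell(2) @ H0 ⇒ log+=2
tell(0) @ H0 ⇒ log+=0
H0 returns (0, (2, 0))
H1 returns [(0, (2, 0))]
= [(0, (2, 0))]

Answer: (2, 0)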